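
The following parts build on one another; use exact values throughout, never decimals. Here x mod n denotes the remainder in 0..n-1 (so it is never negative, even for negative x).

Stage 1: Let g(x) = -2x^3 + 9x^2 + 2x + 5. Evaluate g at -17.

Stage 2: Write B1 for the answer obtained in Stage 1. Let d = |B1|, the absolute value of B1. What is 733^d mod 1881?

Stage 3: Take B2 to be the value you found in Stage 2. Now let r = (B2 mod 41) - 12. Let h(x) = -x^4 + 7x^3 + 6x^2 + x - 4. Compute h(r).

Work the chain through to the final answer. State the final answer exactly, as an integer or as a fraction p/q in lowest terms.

Stage 1: -2*(-17)^3 + 9*(-17)^2 + 2*(-17)^1 + 5 = (9826) + (2601) + (-34) + (5) = 12398; answer 12398
Stage 2: B1 = 12398; d = 12398; squarings mod 1881: 733^1=733, 733^2=1204, 733^4=1246, 733^8=691, 733^16=1588, 733^32=1204, 733^64=1246, 733^128=691, 733^256=1588, 733^512=1204, 733^1024=1246, 733^2048=691, 733^4096=1588, 733^8192=1204; 733^12398 = 733^2 * 733^4 * 733^8 * 733^32 * 733^64 * 733^4096 * 733^8192 = 691 (mod 1881); answer 691
Stage 3: B2 = 691; r = 23; -1*(23)^4 + 7*(23)^3 + 6*(23)^2 + 1*(23)^1 - 4 = (-279841) + (85169) + (3174) + (23) + (-4) = -191479; answer -191479

-191479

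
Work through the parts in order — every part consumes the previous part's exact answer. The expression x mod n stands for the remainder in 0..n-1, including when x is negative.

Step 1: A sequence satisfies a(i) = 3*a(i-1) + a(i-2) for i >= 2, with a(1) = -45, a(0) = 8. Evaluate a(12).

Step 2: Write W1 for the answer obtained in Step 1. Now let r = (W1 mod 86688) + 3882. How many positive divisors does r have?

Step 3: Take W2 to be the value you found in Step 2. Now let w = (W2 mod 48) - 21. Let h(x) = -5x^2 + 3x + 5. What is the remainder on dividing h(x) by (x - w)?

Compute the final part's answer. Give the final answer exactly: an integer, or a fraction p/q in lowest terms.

-879

Step 1: a(2) = 3*(-45) + 1*(8) = -127; iterating: a(2)=-127, a(3)=-426, a(4)=-1405, a(5)=-4641, a(6)=-15328, a(7)=-50625, a(8)=-167203, a(9)=-552234, a(10)=-1823905, a(11)=-6023949, a(12)=-19895752; answer -19895752
Step 2: W1 = -19895752; r = 46370; 46370 = 2 * 5 * 4637; number of divisors = (1+1) * (1+1) * (1+1) = 8; answer 8
Step 3: W2 = 8; w = -13; remainder = value at the root: -5*(-13)^2 + 3*(-13)^1 + 5 = (-845) + (-39) + (5) = -879; answer -879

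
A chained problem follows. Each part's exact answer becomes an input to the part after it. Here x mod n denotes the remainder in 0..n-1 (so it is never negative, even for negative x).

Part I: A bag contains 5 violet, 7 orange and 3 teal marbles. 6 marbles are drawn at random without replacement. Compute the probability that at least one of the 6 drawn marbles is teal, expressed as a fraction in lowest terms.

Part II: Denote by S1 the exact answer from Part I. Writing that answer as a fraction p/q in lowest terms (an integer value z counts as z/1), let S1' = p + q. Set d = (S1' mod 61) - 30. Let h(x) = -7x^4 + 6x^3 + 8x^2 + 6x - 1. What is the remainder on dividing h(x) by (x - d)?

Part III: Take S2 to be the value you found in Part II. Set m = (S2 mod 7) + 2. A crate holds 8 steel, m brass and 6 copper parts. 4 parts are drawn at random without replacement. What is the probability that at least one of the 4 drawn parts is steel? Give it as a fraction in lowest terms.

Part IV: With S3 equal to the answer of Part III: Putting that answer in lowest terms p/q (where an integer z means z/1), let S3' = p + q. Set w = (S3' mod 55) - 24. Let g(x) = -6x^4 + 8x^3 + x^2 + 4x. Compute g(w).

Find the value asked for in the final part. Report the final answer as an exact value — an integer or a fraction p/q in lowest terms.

Part I: total draws C(15,6) = 5005; complement C(12,6) = 924; favorable 5005 - 924 = 4081; P = 53/65; answer 53/65
Part II: S1 = 53/65; threaded value p + q = 118; d = 27; remainder = value at the root: -7*(27)^4 + 6*(27)^3 + 8*(27)^2 + 6*(27)^1 - 1 = (-3720087) + (118098) + (5832) + (162) + (-1) = -3595996; answer -3595996
Part III: S2 = -3595996; m = 4; total draws C(18,4) = 3060; complement C(10,4) = 210; favorable 3060 - 210 = 2850; P = 95/102; answer 95/102
Part IV: S3 = 95/102; threaded value p + q = 197; w = 8; -6*(8)^4 + 8*(8)^3 + 1*(8)^2 + 4*(8)^1 = (-24576) + (4096) + (64) + (32) = -20384; answer -20384

-20384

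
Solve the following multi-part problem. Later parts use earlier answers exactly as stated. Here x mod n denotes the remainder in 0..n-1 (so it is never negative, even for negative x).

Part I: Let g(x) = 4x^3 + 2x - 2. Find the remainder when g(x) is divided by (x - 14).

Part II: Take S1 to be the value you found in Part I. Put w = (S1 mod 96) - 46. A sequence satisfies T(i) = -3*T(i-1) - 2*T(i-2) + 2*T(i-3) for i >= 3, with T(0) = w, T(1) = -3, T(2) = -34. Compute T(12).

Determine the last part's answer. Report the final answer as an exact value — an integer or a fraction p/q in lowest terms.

73610

Part I: remainder = value at the root: 4*(14)^3 + 2*(14)^1 - 2 = (10976) + (28) + (-2) = 11002; answer 11002
Part II: S1 = 11002; w = 12; T(3) = -3*(-34) - 2*(-3) + 2*(12) = 132; iterating: T(3)=132, T(4)=-334, T(5)=670, T(6)=-1078, T(7)=1226, T(8)=-182, T(9)=-4062, T(10)=15002, T(11)=-37246, T(12)=73610; answer 73610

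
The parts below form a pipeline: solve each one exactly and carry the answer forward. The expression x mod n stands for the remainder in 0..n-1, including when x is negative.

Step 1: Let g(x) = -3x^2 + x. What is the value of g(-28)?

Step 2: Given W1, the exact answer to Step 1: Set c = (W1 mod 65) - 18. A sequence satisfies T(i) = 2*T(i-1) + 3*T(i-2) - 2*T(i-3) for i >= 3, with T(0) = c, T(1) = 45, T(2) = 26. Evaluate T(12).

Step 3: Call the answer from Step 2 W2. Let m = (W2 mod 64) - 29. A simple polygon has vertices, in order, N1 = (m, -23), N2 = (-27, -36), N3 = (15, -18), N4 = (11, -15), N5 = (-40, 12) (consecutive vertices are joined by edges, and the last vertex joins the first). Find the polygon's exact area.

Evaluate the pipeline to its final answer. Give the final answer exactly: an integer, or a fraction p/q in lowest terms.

775

Step 1: -3*(-28)^2 + 1*(-28)^1 = (-2352) + (-28) = -2380; answer -2380
Step 2: W1 = -2380; c = 7; T(3) = 2*(26) + 3*(45) - 2*(7) = 173; iterating: T(3)=173, T(4)=334, T(5)=1135, T(6)=2926, T(7)=8589, T(8)=23686, T(9)=67287, T(10)=188454, T(11)=531397, T(12)=1493582; answer 1493582
Step 3: W2 = 1493582; m = -15; cross terms: (-15*-36 - -27*-23)=-81, (-27*-18 - 15*-36)=1026, (15*-15 - 11*-18)=-27, (11*12 - -40*-15)=-468, (-40*-23 - -15*12)=1100; twice the area = |1550| = 1550; area = 775; answer 775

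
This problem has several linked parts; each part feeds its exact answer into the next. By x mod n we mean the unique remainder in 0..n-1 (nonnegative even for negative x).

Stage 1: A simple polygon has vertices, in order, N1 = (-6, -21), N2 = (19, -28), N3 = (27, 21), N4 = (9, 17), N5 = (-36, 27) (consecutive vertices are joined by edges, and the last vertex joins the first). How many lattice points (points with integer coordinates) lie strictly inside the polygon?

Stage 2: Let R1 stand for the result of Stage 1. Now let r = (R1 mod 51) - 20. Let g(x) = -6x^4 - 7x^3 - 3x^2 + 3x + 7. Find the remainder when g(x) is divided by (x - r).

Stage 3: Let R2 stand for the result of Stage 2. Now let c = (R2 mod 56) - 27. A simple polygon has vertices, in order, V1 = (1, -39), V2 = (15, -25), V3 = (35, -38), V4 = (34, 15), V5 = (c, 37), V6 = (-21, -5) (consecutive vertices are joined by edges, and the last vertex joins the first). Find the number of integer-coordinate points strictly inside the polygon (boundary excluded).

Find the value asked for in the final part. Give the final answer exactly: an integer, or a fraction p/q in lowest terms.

2520

Stage 1: cross terms: (-6*-28 - 19*-21)=567, (19*21 - 27*-28)=1155, (27*17 - 9*21)=270, (9*27 - -36*17)=855, (-36*-21 - -6*27)=918; twice the area = |3765| = 3765; area = 3765/2; boundary points = 1 + 1 + 2 + 5 + 6 = 15; strictly interior points = area - boundary/2 + 1 = 1876; answer 1876
Stage 2: R1 = 1876; r = 20; remainder = value at the root: -6*(20)^4 - 7*(20)^3 - 3*(20)^2 + 3*(20)^1 + 7 = (-960000) + (-56000) + (-1200) + (60) + (7) = -1017133; answer -1017133
Stage 3: R2 = -1017133; c = 24; cross terms: (1*-25 - 15*-39)=560, (15*-38 - 35*-25)=305, (35*15 - 34*-38)=1817, (34*37 - 24*15)=898, (24*-5 - -21*37)=657, (-21*-39 - 1*-5)=824; twice the area = |5061| = 5061; area = 5061/2; boundary points = 14 + 1 + 1 + 2 + 3 + 2 = 23; strictly interior points = area - boundary/2 + 1 = 2520; answer 2520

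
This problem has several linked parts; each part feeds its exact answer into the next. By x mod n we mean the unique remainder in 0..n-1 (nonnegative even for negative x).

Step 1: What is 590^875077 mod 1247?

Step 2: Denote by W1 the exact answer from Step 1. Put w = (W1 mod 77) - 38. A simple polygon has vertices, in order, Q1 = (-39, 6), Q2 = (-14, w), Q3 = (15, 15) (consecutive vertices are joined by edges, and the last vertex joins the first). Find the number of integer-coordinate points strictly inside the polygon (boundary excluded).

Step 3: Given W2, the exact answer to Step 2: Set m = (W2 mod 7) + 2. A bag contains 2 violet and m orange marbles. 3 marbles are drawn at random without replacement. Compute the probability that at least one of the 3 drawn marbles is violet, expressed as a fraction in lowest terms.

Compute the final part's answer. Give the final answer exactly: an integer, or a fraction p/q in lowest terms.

Step 1: squarings mod 1247: 590^1=590, 590^2=187, 590^4=53, 590^8=315, 590^16=712, 590^32=662, 590^64=547, 590^128=1176, 590^256=53, 590^512=315, 590^1024=712, 590^2048=662, 590^4096=547, 590^8192=1176, 590^16384=53, 590^32768=315, 590^65536=712, 590^131072=662, 590^262144=547, 590^524288=1176; 590^875077 = 590^1 * 590^4 * 590^64 * 590^512 * 590^2048 * 590^4096 * 590^16384 * 590^65536 * 590^262144 * 590^524288 = 737 (mod 1247); answer 737
Step 2: W1 = 737; w = 6; cross terms: (-39*6 - -14*6)=-150, (-14*15 - 15*6)=-300, (15*6 - -39*15)=675; twice the area = |225| = 225; area = 225/2; boundary points = 25 + 1 + 9 = 35; strictly interior points = area - boundary/2 + 1 = 96; answer 96
Step 3: W2 = 96; m = 7; total draws C(9,3) = 84; complement C(7,3) = 35; favorable 84 - 35 = 49; P = 7/12; answer 7/12

7/12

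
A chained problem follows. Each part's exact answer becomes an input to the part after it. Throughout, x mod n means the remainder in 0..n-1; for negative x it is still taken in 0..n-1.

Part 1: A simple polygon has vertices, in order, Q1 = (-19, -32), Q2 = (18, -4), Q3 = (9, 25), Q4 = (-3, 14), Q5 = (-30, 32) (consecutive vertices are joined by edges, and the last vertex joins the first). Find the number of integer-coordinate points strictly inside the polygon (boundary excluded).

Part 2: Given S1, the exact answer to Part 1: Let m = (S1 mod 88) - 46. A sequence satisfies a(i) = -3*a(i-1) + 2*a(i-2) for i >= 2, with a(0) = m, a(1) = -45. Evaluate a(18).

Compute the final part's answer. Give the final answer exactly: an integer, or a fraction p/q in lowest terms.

69630900635

Part 1: cross terms: (-19*-4 - 18*-32)=652, (18*25 - 9*-4)=486, (9*14 - -3*25)=201, (-3*32 - -30*14)=324, (-30*-32 - -19*32)=1568; twice the area = |3231| = 3231; area = 3231/2; boundary points = 1 + 1 + 1 + 9 + 1 = 13; strictly interior points = area - boundary/2 + 1 = 1610; answer 1610
Part 2: S1 = 1610; m = -20; a(2) = -3*(-45) + 2*(-20) = 95; iterating: a(2)=95, a(3)=-375, a(4)=1315, a(5)=-4695, a(6)=16715, a(7)=-59535, a(8)=212035, a(9)=-755175, a(10)=2689595, a(11)=-9579135, a(12)=34116595, a(13)=-121508055, a(14)=432757355, a(15)=-1541288175, a(16)=5489379235, a(17)=-19550714055, a(18)=69630900635; answer 69630900635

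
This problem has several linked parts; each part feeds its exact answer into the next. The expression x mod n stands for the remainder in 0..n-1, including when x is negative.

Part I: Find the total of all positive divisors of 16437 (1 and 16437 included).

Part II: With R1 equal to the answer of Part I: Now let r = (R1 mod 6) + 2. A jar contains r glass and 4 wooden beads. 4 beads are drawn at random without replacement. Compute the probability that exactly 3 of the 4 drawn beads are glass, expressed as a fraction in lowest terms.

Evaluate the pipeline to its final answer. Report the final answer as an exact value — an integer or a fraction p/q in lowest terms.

Part I: 16437 = 3 * 5479; sigma = (1 + 3) * (1 + 5479) = 4 * 5480 = 21920; answer 21920
Part II: R1 = 21920; r = 4; total draws C(8,4) = 70; favorable C(4,3)*C(4,1) = 16; P = 8/35; answer 8/35

8/35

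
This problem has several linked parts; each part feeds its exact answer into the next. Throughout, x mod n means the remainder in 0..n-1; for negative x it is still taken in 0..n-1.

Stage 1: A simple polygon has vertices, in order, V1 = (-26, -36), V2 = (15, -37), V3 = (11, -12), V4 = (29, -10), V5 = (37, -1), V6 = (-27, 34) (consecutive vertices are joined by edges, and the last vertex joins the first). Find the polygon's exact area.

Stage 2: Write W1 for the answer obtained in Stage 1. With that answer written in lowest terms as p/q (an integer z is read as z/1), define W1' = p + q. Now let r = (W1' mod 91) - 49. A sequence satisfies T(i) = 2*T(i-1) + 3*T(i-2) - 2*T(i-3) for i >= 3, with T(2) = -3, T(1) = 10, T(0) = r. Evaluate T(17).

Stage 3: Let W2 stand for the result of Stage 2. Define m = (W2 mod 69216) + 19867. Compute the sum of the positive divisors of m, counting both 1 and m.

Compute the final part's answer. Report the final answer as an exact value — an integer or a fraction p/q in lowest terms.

96768

Stage 1: cross terms: (-26*-37 - 15*-36)=1502, (15*-12 - 11*-37)=227, (11*-10 - 29*-12)=238, (29*-1 - 37*-10)=341, (37*34 - -27*-1)=1231, (-27*-36 - -26*34)=1856; twice the area = |5395| = 5395; area = 5395/2; answer 5395/2
Stage 2: W1 = 5395/2; threaded value p + q = 5397; r = -21; T(3) = 2*(-3) + 3*(10) - 2*(-21) = 66; iterating: T(3)=66, T(4)=103, T(5)=410, T(6)=997, T(7)=3018, T(8)=8207, T(9)=23474, T(10)=65533, T(11)=185074, T(12)=519799, T(13)=1463754, T(14)=4116757, T(15)=11585178, T(16)=32593119, T(17)=91708258; answer 91708258
Stage 3: W2 = 91708258; m = 86141; 86141 = 11 * 41 * 191; sigma = (1 + 11) * (1 + 41) * (1 + 191) = 12 * 42 * 192 = 96768; answer 96768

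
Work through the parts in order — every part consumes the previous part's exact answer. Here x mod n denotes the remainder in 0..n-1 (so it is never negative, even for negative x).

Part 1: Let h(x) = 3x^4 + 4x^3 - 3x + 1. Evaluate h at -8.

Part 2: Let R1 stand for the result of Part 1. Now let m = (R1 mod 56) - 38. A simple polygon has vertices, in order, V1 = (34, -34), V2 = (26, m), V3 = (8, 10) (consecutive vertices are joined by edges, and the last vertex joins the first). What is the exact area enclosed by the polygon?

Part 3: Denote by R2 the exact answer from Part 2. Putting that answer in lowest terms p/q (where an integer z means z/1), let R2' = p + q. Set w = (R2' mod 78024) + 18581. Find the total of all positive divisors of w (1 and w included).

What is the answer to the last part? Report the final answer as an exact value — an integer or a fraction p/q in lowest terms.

19260

Part 1: 3*(-8)^4 + 4*(-8)^3 - 3*(-8)^1 + 1 = (12288) + (-2048) + (24) + (1) = 10265; answer 10265
Part 2: R1 = 10265; m = -21; cross terms: (34*-21 - 26*-34)=170, (26*10 - 8*-21)=428, (8*-34 - 34*10)=-612; twice the area = |-14| = 14; area = 7; answer 7
Part 3: R2 = 7; threaded value p + q = 8; w = 18589; 18589 = 29 * 641; sigma = (1 + 29) * (1 + 641) = 30 * 642 = 19260; answer 19260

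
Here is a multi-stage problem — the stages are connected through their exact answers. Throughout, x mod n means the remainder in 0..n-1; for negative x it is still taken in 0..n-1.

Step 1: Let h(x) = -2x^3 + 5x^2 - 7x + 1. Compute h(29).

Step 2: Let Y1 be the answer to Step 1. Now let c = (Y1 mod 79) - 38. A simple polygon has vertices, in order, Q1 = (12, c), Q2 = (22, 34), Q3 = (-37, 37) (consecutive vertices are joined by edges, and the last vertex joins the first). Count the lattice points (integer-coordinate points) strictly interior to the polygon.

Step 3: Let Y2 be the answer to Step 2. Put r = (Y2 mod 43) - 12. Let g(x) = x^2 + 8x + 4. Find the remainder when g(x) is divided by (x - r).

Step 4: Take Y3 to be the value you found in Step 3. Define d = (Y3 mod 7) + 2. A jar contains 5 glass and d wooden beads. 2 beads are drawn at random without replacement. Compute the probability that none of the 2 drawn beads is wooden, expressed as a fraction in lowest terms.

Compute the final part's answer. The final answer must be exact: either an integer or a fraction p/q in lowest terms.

Step 1: -2*(29)^3 + 5*(29)^2 - 7*(29)^1 + 1 = (-48778) + (4205) + (-203) + (1) = -44775; answer -44775
Step 2: Y1 = -44775; c = -20; cross terms: (12*34 - 22*-20)=848, (22*37 - -37*34)=2072, (-37*-20 - 12*37)=296; twice the area = |3216| = 3216; area = 1608; boundary points = 2 + 1 + 1 = 4; strictly interior points = area - boundary/2 + 1 = 1607; answer 1607
Step 3: Y2 = 1607; r = 4; remainder = value at the root: 1*(4)^2 + 8*(4)^1 + 4 = (16) + (32) + (4) = 52; answer 52
Step 4: Y3 = 52; d = 5; total draws C(10,2) = 45; favorable C(5,2) = 10; P = 2/9; answer 2/9

2/9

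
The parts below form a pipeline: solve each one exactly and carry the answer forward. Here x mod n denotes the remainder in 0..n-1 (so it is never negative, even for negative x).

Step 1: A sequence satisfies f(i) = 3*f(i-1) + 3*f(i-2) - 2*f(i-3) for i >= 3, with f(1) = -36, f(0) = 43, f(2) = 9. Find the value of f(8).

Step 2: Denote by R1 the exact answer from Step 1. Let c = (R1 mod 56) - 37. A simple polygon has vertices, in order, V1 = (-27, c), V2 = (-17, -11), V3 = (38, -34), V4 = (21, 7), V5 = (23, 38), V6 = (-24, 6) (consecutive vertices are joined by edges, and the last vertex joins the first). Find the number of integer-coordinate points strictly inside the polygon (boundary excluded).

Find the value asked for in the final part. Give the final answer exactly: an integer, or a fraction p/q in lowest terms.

Step 1: f(3) = 3*(9) + 3*(-36) - 2*(43) = -167; iterating: f(3)=-167, f(4)=-402, f(5)=-1725, f(6)=-6047, f(7)=-22512, f(8)=-82227; answer -82227
Step 2: R1 = -82227; c = 0; cross terms: (-27*-11 - -17*0)=297, (-17*-34 - 38*-11)=996, (38*7 - 21*-34)=980, (21*38 - 23*7)=637, (23*6 - -24*38)=1050, (-24*0 - -27*6)=162; twice the area = |4122| = 4122; area = 2061; boundary points = 1 + 1 + 1 + 1 + 1 + 3 = 8; strictly interior points = area - boundary/2 + 1 = 2058; answer 2058

2058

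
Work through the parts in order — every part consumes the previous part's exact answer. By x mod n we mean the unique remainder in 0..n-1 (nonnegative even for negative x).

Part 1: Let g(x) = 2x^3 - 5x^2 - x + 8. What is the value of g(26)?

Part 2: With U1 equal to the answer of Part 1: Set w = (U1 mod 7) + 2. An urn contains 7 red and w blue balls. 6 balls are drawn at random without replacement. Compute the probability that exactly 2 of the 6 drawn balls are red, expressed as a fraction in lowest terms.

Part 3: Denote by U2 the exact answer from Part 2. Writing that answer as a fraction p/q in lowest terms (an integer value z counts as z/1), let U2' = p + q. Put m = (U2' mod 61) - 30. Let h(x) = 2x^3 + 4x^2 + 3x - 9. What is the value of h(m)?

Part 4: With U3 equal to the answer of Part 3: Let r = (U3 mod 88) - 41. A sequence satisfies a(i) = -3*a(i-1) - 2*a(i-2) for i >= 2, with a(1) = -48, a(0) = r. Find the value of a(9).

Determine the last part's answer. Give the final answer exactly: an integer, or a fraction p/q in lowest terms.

-41358

Part 1: 2*(26)^3 - 5*(26)^2 - 1*(26)^1 + 8 = (35152) + (-3380) + (-26) + (8) = 31754; answer 31754
Part 2: U1 = 31754; w = 4; total draws C(11,6) = 462; favorable C(7,2)*C(4,4) = 21; P = 1/22; answer 1/22
Part 3: U2 = 1/22; threaded value p + q = 23; m = -7; 2*(-7)^3 + 4*(-7)^2 + 3*(-7)^1 - 9 = (-686) + (196) + (-21) + (-9) = -520; answer -520
Part 4: U3 = -520; r = -33; a(2) = -3*(-48) - 2*(-33) = 210; iterating: a(2)=210, a(3)=-534, a(4)=1182, a(5)=-2478, a(6)=5070, a(7)=-10254, a(8)=20622, a(9)=-41358; answer -41358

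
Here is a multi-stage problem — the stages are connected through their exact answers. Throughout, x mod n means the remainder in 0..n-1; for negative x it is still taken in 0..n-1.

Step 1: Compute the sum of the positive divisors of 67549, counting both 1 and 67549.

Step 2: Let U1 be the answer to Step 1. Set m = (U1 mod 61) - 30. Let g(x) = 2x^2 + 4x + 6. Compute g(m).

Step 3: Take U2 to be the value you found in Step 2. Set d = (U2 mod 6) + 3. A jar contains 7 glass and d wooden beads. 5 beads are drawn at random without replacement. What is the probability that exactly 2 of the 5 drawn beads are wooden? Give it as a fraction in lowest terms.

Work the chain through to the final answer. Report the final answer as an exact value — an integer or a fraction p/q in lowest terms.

Step 1: 67549 = 31 * 2179; sigma = (1 + 31) * (1 + 2179) = 32 * 2180 = 69760; answer 69760
Step 2: U1 = 69760; m = 7; 2*(7)^2 + 4*(7)^1 + 6 = (98) + (28) + (6) = 132; answer 132
Step 3: U2 = 132; d = 3; total draws C(10,5) = 252; favorable C(3,2)*C(7,3) = 105; P = 5/12; answer 5/12

5/12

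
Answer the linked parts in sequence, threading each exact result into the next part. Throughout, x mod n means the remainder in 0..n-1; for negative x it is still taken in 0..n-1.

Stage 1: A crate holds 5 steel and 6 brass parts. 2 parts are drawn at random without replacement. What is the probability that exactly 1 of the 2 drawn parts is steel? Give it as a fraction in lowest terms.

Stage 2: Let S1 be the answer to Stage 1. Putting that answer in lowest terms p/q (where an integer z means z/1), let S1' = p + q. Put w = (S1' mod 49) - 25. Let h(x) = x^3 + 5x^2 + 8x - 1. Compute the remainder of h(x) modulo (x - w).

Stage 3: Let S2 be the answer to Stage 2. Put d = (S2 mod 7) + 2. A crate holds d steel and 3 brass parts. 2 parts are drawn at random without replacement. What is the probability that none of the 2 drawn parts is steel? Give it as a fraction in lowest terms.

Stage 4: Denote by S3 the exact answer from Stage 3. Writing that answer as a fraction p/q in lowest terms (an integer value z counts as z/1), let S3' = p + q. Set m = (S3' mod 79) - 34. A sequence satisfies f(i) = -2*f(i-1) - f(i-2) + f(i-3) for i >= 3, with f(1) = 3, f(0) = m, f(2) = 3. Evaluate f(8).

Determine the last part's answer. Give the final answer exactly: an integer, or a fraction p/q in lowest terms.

-149

Stage 1: total draws C(11,2) = 55; favorable C(5,1)*C(6,1) = 30; P = 6/11; answer 6/11
Stage 2: S1 = 6/11; threaded value p + q = 17; w = -8; remainder = value at the root: 1*(-8)^3 + 5*(-8)^2 + 8*(-8)^1 - 1 = (-512) + (320) + (-64) + (-1) = -257; answer -257
Stage 3: S2 = -257; d = 4; total draws C(7,2) = 21; favorable C(3,2) = 3; P = 1/7; answer 1/7
Stage 4: S3 = 1/7; threaded value p + q = 8; m = -26; f(3) = -2*(3) - 1*(3) + 1*(-26) = -35; iterating: f(3)=-35, f(4)=70, f(5)=-102, f(6)=99, f(7)=-26, f(8)=-149; answer -149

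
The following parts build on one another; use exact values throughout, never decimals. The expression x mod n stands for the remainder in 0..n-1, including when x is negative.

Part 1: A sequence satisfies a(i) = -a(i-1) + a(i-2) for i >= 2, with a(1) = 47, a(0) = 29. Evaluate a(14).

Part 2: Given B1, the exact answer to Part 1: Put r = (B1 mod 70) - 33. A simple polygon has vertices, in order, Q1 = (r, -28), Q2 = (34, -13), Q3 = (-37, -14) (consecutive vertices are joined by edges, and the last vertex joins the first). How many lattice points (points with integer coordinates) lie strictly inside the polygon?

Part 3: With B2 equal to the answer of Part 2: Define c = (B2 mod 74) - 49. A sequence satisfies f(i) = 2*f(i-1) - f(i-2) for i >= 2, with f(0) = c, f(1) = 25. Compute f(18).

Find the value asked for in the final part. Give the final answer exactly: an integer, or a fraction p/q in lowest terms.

Part 1: a(2) = -1*(47) + 1*(29) = -18; iterating: a(2)=-18, a(3)=65, a(4)=-83, a(5)=148, a(6)=-231, a(7)=379, a(8)=-610, a(9)=989, a(10)=-1599, a(11)=2588, a(12)=-4187, a(13)=6775, a(14)=-10962; answer -10962
Part 2: B1 = -10962; r = -5; cross terms: (-5*-13 - 34*-28)=1017, (34*-14 - -37*-13)=-957, (-37*-28 - -5*-14)=966; twice the area = |1026| = 1026; area = 513; boundary points = 3 + 1 + 2 = 6; strictly interior points = area - boundary/2 + 1 = 511; answer 511
Part 3: B2 = 511; c = 18; f(2) = 2*(25) - 1*(18) = 32; iterating: f(2)=32, f(3)=39, f(4)=46, f(5)=53, f(6)=60, f(7)=67, f(8)=74, f(9)=81, f(10)=88, f(11)=95, f(12)=102, f(13)=109, f(14)=116, f(15)=123, f(16)=130, f(17)=137, f(18)=144; answer 144

144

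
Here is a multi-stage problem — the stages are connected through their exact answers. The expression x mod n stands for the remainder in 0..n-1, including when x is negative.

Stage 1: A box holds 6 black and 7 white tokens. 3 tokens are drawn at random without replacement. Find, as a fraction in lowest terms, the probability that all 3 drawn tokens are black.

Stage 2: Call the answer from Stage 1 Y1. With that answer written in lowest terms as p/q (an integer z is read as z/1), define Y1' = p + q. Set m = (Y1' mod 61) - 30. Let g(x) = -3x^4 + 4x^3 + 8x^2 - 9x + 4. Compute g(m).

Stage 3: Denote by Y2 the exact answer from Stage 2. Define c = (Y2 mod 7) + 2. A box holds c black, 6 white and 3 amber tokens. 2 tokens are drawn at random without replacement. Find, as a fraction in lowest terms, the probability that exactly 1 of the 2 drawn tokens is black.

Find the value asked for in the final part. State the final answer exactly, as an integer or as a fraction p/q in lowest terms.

Stage 1: total draws C(13,3) = 286; favorable C(6,3) = 20; P = 10/143; answer 10/143
Stage 2: Y1 = 10/143; threaded value p + q = 153; m = 1; -3*(1)^4 + 4*(1)^3 + 8*(1)^2 - 9*(1)^1 + 4 = (-3) + (4) + (8) + (-9) + (4) = 4; answer 4
Stage 3: Y2 = 4; c = 6; total draws C(15,2) = 105; favorable C(6,1)*C(9,1) = 54; P = 18/35; answer 18/35

18/35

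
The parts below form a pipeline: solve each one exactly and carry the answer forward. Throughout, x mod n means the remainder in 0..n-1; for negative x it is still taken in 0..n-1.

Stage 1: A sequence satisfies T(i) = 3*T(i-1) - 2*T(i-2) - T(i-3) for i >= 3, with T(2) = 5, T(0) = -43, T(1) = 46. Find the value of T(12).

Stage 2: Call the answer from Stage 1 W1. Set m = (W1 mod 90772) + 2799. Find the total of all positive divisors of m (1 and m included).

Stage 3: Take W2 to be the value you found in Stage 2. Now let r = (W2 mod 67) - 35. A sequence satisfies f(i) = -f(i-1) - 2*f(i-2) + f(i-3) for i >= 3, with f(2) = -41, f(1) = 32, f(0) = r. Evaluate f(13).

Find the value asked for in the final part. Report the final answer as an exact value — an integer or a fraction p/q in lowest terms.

Stage 1: T(3) = 3*(5) - 2*(46) - 1*(-43) = -34; iterating: T(3)=-34, T(4)=-158, T(5)=-411, T(6)=-883, T(7)=-1669, T(8)=-2830, T(9)=-4269, T(10)=-5478, T(11)=-5066, T(12)=27; answer 27
Stage 2: W1 = 27; m = 2826; 2826 = 2 * 3^2 * 157; sigma = (1 + 2) * (1 + 3 + 9) * (1 + 157) = 3 * 13 * 158 = 6162; answer 6162
Stage 3: W2 = 6162; r = 30; f(3) = -1*(-41) - 2*(32) + 1*(30) = 7; iterating: f(3)=7, f(4)=107, f(5)=-162, f(6)=-45, f(7)=476, f(8)=-548, f(9)=-449, f(10)=2021, f(11)=-1671, f(12)=-2820, f(13)=8183; answer 8183

8183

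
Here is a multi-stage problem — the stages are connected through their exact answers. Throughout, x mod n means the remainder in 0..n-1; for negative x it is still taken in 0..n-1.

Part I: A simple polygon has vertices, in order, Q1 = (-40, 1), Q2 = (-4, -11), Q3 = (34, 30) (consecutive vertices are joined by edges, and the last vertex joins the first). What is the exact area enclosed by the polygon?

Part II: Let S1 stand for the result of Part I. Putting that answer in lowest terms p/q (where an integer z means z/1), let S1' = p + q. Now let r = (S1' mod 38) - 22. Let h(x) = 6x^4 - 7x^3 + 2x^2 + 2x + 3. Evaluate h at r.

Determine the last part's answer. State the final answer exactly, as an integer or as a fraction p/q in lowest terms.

4668

Part I: cross terms: (-40*-11 - -4*1)=444, (-4*30 - 34*-11)=254, (34*1 - -40*30)=1234; twice the area = |1932| = 1932; area = 966; answer 966
Part II: S1 = 966; threaded value p + q = 967; r = -5; 6*(-5)^4 - 7*(-5)^3 + 2*(-5)^2 + 2*(-5)^1 + 3 = (3750) + (875) + (50) + (-10) + (3) = 4668; answer 4668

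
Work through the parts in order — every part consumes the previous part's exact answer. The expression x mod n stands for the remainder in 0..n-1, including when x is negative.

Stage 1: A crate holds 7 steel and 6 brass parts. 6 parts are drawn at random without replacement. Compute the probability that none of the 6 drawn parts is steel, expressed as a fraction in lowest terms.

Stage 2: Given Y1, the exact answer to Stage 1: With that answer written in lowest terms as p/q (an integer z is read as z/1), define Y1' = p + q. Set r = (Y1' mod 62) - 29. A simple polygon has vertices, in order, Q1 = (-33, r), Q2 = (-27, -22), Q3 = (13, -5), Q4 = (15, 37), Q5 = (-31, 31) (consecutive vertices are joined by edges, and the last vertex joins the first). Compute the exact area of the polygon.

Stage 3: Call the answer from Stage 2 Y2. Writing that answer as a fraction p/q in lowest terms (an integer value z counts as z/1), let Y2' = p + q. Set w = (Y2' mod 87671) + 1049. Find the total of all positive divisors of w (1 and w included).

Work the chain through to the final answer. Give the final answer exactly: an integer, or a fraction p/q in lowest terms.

Stage 1: total draws C(13,6) = 1716; favorable C(6,6) = 1; P = 1/1716; answer 1/1716
Stage 2: Y1 = 1/1716; threaded value p + q = 1717; r = 14; cross terms: (-33*-22 - -27*14)=1104, (-27*-5 - 13*-22)=421, (13*37 - 15*-5)=556, (15*31 - -31*37)=1612, (-31*14 - -33*31)=589; twice the area = |4282| = 4282; area = 2141; answer 2141
Stage 3: Y2 = 2141; threaded value p + q = 2142; w = 3191; 3191 is prime, so its only divisors are 1 and 3191; sigma = 1 + 3191 = 3192; answer 3192

3192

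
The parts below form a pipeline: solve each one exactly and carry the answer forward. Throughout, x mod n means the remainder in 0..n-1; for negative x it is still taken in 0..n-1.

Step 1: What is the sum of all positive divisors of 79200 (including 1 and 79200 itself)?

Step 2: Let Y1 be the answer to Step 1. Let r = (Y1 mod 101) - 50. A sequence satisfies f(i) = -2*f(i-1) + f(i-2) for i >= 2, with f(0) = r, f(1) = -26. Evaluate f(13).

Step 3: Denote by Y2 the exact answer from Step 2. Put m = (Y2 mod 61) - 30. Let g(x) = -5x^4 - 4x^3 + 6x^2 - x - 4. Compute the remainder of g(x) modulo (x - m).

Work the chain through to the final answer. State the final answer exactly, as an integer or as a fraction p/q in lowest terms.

-8

Step 1: 79200 = 2^5 * 3^2 * 5^2 * 11; sigma = (1 + 2 + 4 + 8 + 16 + 32) * (1 + 3 + 9) * (1 + 5 + 25) * (1 + 11) = 63 * 13 * 31 * 12 = 304668; answer 304668
Step 2: Y1 = 304668; r = 2; f(2) = -2*(-26) + 1*(2) = 54; iterating: f(2)=54, f(3)=-134, f(4)=322, f(5)=-778, f(6)=1878, f(7)=-4534, f(8)=10946, f(9)=-26426, f(10)=63798, f(11)=-154022, f(12)=371842, f(13)=-897706; answer -897706
Step 3: Y2 = -897706; m = 1; remainder = value at the root: -5*(1)^4 - 4*(1)^3 + 6*(1)^2 - 1*(1)^1 - 4 = (-5) + (-4) + (6) + (-1) + (-4) = -8; answer -8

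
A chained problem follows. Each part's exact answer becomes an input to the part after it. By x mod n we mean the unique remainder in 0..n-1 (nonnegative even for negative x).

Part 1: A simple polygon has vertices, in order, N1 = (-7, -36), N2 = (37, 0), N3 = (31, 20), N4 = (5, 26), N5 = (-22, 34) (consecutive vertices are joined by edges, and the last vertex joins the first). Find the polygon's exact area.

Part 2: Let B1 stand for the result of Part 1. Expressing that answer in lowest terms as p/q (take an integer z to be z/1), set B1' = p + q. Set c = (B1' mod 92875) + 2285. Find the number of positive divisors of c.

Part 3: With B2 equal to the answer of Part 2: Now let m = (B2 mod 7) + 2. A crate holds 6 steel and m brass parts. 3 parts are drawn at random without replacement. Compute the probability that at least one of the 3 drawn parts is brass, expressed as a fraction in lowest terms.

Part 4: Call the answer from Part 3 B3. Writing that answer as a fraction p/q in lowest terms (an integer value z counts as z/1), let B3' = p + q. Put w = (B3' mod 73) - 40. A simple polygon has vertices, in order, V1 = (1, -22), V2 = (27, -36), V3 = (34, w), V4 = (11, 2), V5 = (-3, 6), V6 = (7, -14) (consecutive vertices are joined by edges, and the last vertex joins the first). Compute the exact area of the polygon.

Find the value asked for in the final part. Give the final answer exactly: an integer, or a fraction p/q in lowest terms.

659

Part 1: cross terms: (-7*0 - 37*-36)=1332, (37*20 - 31*0)=740, (31*26 - 5*20)=706, (5*34 - -22*26)=742, (-22*-36 - -7*34)=1030; twice the area = |4550| = 4550; area = 2275; answer 2275
Part 2: B1 = 2275; threaded value p + q = 2276; c = 4561; 4561 is prime, so its only divisors are 1 and 4561; count = 2; answer 2
Part 3: B2 = 2; m = 4; total draws C(10,3) = 120; complement C(6,3) = 20; favorable 120 - 20 = 100; P = 5/6; answer 5/6
Part 4: B3 = 5/6; threaded value p + q = 11; w = -29; cross terms: (1*-36 - 27*-22)=558, (27*-29 - 34*-36)=441, (34*2 - 11*-29)=387, (11*6 - -3*2)=72, (-3*-14 - 7*6)=0, (7*-22 - 1*-14)=-140; twice the area = |1318| = 1318; area = 659; answer 659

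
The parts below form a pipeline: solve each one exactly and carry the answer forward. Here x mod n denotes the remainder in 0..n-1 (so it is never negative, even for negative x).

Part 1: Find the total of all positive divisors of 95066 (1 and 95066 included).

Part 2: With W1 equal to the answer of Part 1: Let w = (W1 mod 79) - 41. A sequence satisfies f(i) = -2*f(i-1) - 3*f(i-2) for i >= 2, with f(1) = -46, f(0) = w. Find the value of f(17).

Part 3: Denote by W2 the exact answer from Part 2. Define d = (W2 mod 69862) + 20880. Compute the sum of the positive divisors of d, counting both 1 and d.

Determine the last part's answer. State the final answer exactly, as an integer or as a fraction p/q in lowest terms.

262080

Part 1: 95066 = 2 * 47533; sigma = (1 + 2) * (1 + 47533) = 3 * 47534 = 142602; answer 142602
Part 2: W1 = 142602; w = -34; f(2) = -2*(-46) - 3*(-34) = 194; iterating: f(2)=194, f(3)=-250, f(4)=-82, f(5)=914, f(6)=-1582, f(7)=422, f(8)=3902, f(9)=-9070, f(10)=6434, f(11)=14342, f(12)=-47986, f(13)=52946, f(14)=38066, f(15)=-234970, f(16)=355742, f(17)=-6574; answer -6574
Part 3: W2 = -6574; d = 84168; 84168 = 2^3 * 3^2 * 7 * 167; sigma = (1 + 2 + 4 + 8) * (1 + 3 + 9) * (1 + 7) * (1 + 167) = 15 * 13 * 8 * 168 = 262080; answer 262080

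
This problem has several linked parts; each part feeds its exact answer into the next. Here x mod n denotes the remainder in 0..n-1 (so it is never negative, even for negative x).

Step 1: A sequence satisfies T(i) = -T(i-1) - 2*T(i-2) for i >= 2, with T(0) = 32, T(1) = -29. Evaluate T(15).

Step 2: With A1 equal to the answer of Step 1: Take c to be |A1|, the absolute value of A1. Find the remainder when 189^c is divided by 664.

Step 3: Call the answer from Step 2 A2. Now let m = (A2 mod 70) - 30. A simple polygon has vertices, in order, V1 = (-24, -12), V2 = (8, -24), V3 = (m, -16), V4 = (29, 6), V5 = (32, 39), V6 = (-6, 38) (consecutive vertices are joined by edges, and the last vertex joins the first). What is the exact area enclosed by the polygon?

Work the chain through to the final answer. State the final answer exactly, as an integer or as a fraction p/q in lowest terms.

Step 1: T(2) = -1*(-29) - 2*(32) = -35; iterating: T(2)=-35, T(3)=93, T(4)=-23, T(5)=-163, T(6)=209, T(7)=117, T(8)=-535, T(9)=301, T(10)=769, T(11)=-1371, T(12)=-167, T(13)=2909, T(14)=-2575, T(15)=-3243; answer -3243
Step 2: A1 = -3243; c = 3243; squarings mod 664: 189^1=189, 189^2=529, 189^4=297, 189^8=561, 189^16=649, 189^32=225, 189^64=161, 189^128=25, 189^256=625, 189^512=193, 189^1024=65, 189^2048=241; 189^3243 = 189^1 * 189^2 * 189^8 * 189^32 * 189^128 * 189^1024 * 189^2048 = 629 (mod 664); answer 629
Step 3: A2 = 629; m = 39; cross terms: (-24*-24 - 8*-12)=672, (8*-16 - 39*-24)=808, (39*6 - 29*-16)=698, (29*39 - 32*6)=939, (32*38 - -6*39)=1450, (-6*-12 - -24*38)=984; twice the area = |5551| = 5551; area = 5551/2; answer 5551/2

5551/2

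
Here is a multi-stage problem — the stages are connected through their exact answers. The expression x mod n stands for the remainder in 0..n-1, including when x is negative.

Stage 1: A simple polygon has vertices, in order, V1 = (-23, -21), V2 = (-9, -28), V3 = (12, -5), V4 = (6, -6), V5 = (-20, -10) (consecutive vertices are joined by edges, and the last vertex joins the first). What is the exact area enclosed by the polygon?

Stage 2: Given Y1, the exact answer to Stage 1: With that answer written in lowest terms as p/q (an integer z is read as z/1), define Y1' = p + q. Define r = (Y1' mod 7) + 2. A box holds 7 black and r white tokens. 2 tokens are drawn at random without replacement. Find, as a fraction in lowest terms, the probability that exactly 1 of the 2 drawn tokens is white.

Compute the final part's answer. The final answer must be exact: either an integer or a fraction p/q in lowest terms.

Stage 1: cross terms: (-23*-28 - -9*-21)=455, (-9*-5 - 12*-28)=381, (12*-6 - 6*-5)=-42, (6*-10 - -20*-6)=-180, (-20*-21 - -23*-10)=190; twice the area = |804| = 804; area = 402; answer 402
Stage 2: Y1 = 402; threaded value p + q = 403; r = 6; total draws C(13,2) = 78; favorable C(6,1)*C(7,1) = 42; P = 7/13; answer 7/13

7/13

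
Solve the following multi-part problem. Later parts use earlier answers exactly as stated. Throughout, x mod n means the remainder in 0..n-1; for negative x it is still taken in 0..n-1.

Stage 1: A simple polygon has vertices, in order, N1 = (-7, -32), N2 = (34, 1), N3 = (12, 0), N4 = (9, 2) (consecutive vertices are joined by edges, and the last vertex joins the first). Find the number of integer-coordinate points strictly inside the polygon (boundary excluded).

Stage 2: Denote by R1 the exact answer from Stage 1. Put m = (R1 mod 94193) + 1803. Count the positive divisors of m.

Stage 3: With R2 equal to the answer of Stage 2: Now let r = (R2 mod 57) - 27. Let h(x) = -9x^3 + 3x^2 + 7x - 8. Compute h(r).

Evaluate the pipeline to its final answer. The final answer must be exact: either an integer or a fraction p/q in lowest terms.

Stage 1: cross terms: (-7*1 - 34*-32)=1081, (34*0 - 12*1)=-12, (12*2 - 9*0)=24, (9*-32 - -7*2)=-274; twice the area = |819| = 819; area = 819/2; boundary points = 1 + 1 + 1 + 2 = 5; strictly interior points = area - boundary/2 + 1 = 408; answer 408
Stage 2: R1 = 408; m = 2211; 2211 = 3 * 11 * 67; number of divisors = (1+1) * (1+1) * (1+1) = 8; answer 8
Stage 3: R2 = 8; r = -19; -9*(-19)^3 + 3*(-19)^2 + 7*(-19)^1 - 8 = (61731) + (1083) + (-133) + (-8) = 62673; answer 62673

62673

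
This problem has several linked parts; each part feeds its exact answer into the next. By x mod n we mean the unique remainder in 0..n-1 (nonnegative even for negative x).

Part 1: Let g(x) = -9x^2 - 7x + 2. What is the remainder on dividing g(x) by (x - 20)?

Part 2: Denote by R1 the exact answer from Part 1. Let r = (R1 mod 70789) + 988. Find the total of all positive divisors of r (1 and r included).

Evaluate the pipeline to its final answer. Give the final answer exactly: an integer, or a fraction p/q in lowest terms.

71640

Part 1: remainder = value at the root: -9*(20)^2 - 7*(20)^1 + 2 = (-3600) + (-140) + (2) = -3738; answer -3738
Part 2: R1 = -3738; r = 68039; 68039 = 19 * 3581; sigma = (1 + 19) * (1 + 3581) = 20 * 3582 = 71640; answer 71640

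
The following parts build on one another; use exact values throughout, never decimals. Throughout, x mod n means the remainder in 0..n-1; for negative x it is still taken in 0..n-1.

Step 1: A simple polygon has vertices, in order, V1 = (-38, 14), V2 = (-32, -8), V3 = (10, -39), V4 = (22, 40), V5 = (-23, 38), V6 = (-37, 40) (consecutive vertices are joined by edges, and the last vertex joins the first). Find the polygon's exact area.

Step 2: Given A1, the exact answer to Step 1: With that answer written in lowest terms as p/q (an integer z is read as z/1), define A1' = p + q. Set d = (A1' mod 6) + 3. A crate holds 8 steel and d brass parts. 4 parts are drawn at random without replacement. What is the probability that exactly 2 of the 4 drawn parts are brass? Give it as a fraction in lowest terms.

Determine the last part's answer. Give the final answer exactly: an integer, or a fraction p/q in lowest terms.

Step 1: cross terms: (-38*-8 - -32*14)=752, (-32*-39 - 10*-8)=1328, (10*40 - 22*-39)=1258, (22*38 - -23*40)=1756, (-23*40 - -37*38)=486, (-37*14 - -38*40)=1002; twice the area = |6582| = 6582; area = 3291; answer 3291
Step 2: A1 = 3291; threaded value p + q = 3292; d = 7; total draws C(15,4) = 1365; favorable C(7,2)*C(8,2) = 588; P = 28/65; answer 28/65

28/65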